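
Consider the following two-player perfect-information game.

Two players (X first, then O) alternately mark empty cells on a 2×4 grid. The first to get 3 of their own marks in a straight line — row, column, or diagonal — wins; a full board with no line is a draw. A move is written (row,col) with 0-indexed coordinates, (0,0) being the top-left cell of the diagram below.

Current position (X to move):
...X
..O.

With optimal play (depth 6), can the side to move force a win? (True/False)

X winning at [...X/..O.]: False

[...X/..O.] X move#1: (0,0):-1/X..X/..O., (0,1):+0/.X.X/..O.*, (0,2):+0/..XX/..O., (1,0):+0/...X/X.O., (1,1):+0/...X/.XO., (1,3):+0/...X/..OX
[.X.X/..O.] O move#2: (0,0):-1/OX.X/..O., (0,2):+0/.XOX/..O.*, (1,0):-1/.X.X/O.O., (1,1):-1/.X.X/.OO., (1,3):-1/.X.X/..OO
[.XOX/..O.] X move#3: (0,0):-1/XXOX/..O., (1,0):+0/.XOX/X.O.*, (1,1):+0/.XOX/.XO., (1,3):+0/.XOX/..OX
[.XOX/X.O.] O move#4: (0,0):+0/OXOX/X.O.*, (1,1):+0/.XOX/XOO., (1,3):+0/.XOX/X.OO
[OXOX/X.O.] X move#5: (1,1):+0/OXOX/XXO.*, (1,3):+0/OXOX/X.OX
[OXOX/XXO.] O move#6: (1,3):+0/OXOX/XXOO*
[OXOX/XXOO] end (terminal +0, X#7); searched ...X/..O. to 6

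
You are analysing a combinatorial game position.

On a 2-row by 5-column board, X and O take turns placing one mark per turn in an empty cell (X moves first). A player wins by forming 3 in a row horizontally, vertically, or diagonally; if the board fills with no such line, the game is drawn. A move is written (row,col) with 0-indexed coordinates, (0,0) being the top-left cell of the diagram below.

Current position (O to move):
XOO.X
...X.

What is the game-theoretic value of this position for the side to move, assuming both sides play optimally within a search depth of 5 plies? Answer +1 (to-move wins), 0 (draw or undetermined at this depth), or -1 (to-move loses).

value(XOO.X/...X., O) = +1

[XOO.X/...X.] O move#1: (0,3):+1/XOOOX/...X.*, (1,0):+0/XOO.X/O..X., (1,1):+0/XOO.X/.O.X., (1,2):+0/XOO.X/..OX., (1,4):+0/XOO.X/...XO
[XOOOX/...X.] end (terminal -1, X#2); searched XOO.X/...X. to 5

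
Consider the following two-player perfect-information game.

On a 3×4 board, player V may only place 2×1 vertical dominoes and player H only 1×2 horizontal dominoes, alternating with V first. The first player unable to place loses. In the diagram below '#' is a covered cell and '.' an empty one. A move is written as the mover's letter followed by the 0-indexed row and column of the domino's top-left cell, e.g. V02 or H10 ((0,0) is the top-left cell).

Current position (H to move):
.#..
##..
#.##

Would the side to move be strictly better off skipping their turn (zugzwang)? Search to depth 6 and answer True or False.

[.#../##../#.##] H move#1: H02:+1/.###/##../#.##*, H12:+1/.#../####/#.##
[.###/##../#.##] end (terminal -1, V#2); searched .#../##../#.## to 6
if H skipped the turn, V would face:
~ [.#../##../#.##] V move#1: V02:+1/.##./###./#.##*, V03:+1/.#.#/##.#/#.##
~ [.##./###./#.##] end (terminal -1, H#2); searched .#../##../#.## to 6
compare (H): move=+1 vs pass=-1

zugzwang(.#../##../#.##, H) = False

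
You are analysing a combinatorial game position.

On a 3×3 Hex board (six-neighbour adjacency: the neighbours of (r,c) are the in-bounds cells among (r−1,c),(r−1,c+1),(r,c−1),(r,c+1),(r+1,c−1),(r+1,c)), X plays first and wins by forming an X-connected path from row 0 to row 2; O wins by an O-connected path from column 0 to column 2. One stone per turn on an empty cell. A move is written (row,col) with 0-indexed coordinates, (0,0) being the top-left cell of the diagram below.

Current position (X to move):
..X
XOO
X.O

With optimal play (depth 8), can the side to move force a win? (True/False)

p1 X@[..X/XOO/X.O]: (0,0)[X.X/XOO/X.O]+1* (0,1)[.XX/XOO/X.O]+1 (2,1)[..X/XOO/XXO]+1
p2 O@[X.X/XOO/X.O] terminal -1; root [..X/XOO/X.O] d8

X winning at [..X/XOO/X.O]: True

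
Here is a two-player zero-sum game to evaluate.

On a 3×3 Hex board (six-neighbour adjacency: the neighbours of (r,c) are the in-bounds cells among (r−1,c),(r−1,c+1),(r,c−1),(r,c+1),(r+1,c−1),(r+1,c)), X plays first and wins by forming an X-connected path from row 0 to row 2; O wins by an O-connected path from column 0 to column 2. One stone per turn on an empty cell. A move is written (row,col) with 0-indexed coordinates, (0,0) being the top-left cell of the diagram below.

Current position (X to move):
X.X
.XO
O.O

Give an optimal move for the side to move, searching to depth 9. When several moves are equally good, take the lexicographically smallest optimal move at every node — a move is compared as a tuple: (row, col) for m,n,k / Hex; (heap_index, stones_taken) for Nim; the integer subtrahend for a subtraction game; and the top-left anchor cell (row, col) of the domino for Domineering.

p1 X@[X.X/.XO/O.O]: (0,1)[XXX/.XO/O.O]-1 (1,0)[X.X/XXO/O.O]-1 (2,1)[X.X/.XO/OXO]+1*
p2 O@[X.X/.XO/OXO] terminal -1; root [X.X/.XO/O.O] d9

X's best at [X.X/.XO/O.O]: (2,1)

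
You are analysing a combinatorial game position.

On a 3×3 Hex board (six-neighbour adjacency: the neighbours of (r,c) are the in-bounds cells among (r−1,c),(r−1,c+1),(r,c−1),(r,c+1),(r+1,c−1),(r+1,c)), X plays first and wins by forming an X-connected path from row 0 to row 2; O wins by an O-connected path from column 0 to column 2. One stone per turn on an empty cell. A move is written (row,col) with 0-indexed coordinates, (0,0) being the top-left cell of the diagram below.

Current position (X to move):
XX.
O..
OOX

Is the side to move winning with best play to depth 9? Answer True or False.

X winning at [XX./O../OOX]: True

p1 X@[XX./O../OOX]: (0,2)[XXX/O../OOX]-1 (1,1)[XX./OX./OOX]-1 (1,2)[XX./O.X/OOX]+1*
p2 O@[XX./O.X/OOX]: (0,2)[XXO/O.X/OOX]-1* (1,1)[XX./OOX/OOX]-1
p3 X@[XXO/O.X/OOX]: (1,1)[XXO/OXX/OOX]+1*
p4 O@[XXO/OXX/OOX] terminal -1; root [XX./O../OOX] d9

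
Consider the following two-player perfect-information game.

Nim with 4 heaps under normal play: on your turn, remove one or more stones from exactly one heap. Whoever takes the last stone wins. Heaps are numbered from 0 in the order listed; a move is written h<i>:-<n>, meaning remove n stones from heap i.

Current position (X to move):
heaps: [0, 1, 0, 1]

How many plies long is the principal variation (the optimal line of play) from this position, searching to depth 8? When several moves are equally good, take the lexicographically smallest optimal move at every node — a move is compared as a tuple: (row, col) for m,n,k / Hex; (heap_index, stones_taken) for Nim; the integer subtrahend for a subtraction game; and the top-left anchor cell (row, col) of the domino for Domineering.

p1 X@[(0,1,0,1)]: h1:-1[(0,0,0,1)]-1* h3:-1[(0,1,0,0)]-1
p2 O@[(0,0,0,1)]: h3:-1[(0,0,0,0)]+1*
p3 X@[(0,0,0,0)] terminal -1; root [(0,1,0,1)] d8

PV length from [(0,1,0,1)]: 2 plies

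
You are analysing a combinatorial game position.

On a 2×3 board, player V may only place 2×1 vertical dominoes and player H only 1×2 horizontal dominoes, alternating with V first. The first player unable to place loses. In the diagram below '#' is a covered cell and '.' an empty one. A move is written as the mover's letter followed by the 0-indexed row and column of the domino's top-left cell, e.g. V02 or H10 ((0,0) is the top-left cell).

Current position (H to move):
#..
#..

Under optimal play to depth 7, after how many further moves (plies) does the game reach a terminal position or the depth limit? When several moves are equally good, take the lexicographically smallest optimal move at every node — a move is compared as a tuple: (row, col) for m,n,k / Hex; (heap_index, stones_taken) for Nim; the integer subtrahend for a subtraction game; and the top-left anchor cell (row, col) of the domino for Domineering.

PV length from [#../#..]: 1 ply

p1 H@[#../#..]: H01[###/#..]+1* H11[#../###]+1
p2 V@[###/#..] terminal -1; root [#../#..] d7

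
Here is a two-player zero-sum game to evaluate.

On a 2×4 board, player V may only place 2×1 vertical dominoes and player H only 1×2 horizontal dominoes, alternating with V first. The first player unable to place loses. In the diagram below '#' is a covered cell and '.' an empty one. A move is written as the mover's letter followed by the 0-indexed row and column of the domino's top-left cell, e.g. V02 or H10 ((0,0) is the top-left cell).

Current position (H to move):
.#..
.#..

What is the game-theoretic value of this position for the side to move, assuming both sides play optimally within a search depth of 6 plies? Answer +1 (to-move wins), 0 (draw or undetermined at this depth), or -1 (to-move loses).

value(.#../.#.., H) = +1

[.#../.#..] H move#1: H02:+1/.###/.#..*, H12:+1/.#../.###
[.###/.#..] V move#2: V00:-1/####/##..*
[####/##..] H move#3: H12:+1/####/####*
[####/####] end (terminal -1, V#4); searched .#../.#.. to 6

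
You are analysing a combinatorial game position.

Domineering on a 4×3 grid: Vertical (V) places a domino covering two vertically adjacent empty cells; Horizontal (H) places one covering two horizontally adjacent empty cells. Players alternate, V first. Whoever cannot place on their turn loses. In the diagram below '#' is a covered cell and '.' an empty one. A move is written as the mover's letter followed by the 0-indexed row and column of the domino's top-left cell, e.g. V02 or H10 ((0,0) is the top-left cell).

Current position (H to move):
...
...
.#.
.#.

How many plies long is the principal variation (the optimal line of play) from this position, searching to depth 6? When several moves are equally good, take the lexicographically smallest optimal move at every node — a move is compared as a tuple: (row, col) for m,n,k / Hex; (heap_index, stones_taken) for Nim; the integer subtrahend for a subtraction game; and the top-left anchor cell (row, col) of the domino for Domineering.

PV length from [.../.../.#./.#.]: 4 plies

ply 1, H at .../.../.#./.#. | H00=-1→##./.../.#./.#.*; H01=-1→.##/.../.#./.#.; H10=-1→.../##./.#./.#.; H11=-1→.../.##/.#./.#.
ply 2, V at ##./.../.#./.#. | V02=+1→###/..#/.#./.#.*; V10=+1→##./#../##./.#.; V12=+1→##./..#/.##/.#.; V20=+1→##./.../##./##.; V22=+1→##./.../.##/.##
ply 3, H at ###/..#/.#./.#. | H10=-1→###/###/.#./.#.*
ply 4, V at ###/###/.#./.#. | V20=+1→###/###/##./##.*; V22=+1→###/###/.##/.##
ply 5: ###/###/##./##. is terminal -1 (H); from .../.../.#./.#. depth 6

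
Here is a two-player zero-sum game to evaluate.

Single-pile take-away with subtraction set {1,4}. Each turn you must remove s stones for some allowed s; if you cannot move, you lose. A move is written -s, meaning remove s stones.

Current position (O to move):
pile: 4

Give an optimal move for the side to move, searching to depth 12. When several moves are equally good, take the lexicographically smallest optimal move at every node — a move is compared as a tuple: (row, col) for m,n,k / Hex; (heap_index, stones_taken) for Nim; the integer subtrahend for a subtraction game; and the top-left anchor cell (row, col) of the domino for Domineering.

ply 1, O at 4 | -1=-1→3; -4=+1→0*
ply 2: 0 is terminal -1 (X); from 4 depth 12

O's best at [4]: -4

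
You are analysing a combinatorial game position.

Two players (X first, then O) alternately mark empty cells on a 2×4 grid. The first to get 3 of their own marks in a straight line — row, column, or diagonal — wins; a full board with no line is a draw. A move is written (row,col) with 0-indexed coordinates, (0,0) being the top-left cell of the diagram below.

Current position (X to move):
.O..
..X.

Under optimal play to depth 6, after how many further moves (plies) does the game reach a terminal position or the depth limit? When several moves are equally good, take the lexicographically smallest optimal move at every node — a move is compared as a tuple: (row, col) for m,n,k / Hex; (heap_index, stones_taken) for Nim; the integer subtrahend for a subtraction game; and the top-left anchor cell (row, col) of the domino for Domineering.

ply 1, X at .O../..X. | (0,0)=+0→XO../..X.; (0,2)=+0→.OX./..X.; (0,3)=+0→.O.X/..X.; (1,0)=+0→.O../X.X.; (1,1)=+1→.O../.XX.*; (1,3)=+0→.O../..XX
ply 2, O at .O../.XX. | (0,0)=-1→OO../.XX.*; (0,2)=-1→.OO./.XX.; (0,3)=-1→.O.O/.XX.; (1,0)=-1→.O../OXX.; (1,3)=-1→.O../.XXO
ply 3, X at OO../.XX. | (0,2)=+1→OOX./.XX.*; (0,3)=-1→OO.X/.XX.; (1,0)=+1→OO../XXX.; (1,3)=+1→OO../.XXX
ply 4, O at OOX./.XX. | (0,3)=-1→OOXO/.XX.*; (1,0)=-1→OOX./OXX.; (1,3)=-1→OOX./.XXO
ply 5, X at OOXO/.XX. | (1,0)=+1→OOXO/XXX.*; (1,3)=+1→OOXO/.XXX
ply 6: OOXO/XXX. is terminal -1 (O); from .O../..X. depth 6

PV length from [.O../..X.]: 5 plies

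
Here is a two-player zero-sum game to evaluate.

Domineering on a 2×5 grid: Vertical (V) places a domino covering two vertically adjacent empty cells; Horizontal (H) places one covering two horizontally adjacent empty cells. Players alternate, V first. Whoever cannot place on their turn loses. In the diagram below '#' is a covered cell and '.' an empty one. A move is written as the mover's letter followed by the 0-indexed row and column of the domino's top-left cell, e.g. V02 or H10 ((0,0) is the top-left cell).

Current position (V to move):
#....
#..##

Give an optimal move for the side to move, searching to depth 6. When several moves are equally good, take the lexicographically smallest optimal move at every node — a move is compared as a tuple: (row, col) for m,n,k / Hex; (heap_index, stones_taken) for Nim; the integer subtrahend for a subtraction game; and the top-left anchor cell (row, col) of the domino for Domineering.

[#..../#..##] V move#1: V01:-1/##.../##.##, V02:+1/#.#../#.###*
[#.#../#.###] H move#2: H03:-1/#.###/#.###*
[#.###/#.###] V move#3: V01:+1/#####/#####*
[#####/#####] end (terminal -1, H#4); searched #..../#..## to 6

V's best at [#..../#..##]: V02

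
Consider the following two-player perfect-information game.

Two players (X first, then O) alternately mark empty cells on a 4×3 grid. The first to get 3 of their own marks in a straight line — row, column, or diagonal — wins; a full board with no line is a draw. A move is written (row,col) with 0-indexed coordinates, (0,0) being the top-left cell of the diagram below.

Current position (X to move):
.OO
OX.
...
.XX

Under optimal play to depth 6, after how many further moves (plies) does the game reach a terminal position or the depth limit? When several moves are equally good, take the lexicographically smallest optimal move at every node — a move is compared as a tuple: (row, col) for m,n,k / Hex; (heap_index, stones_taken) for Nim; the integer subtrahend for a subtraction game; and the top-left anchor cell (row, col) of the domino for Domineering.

ply 1, X at .OO/OX./.../.XX | (0,0)=+1→XOO/OX./.../.XX*; (1,2)=-1→.OO/OXX/.../.XX; (2,0)=-1→.OO/OX./X../.XX; (2,1)=+1→.OO/OX./.X./.XX; (2,2)=-1→.OO/OX./..X/.XX; (3,0)=+1→.OO/OX./.../XXX
ply 2, O at XOO/OX./.../.XX | (1,2)=-1→XOO/OXO/.../.XX*; (2,0)=-1→XOO/OX./O../.XX; (2,1)=-1→XOO/OX./.O./.XX; (2,2)=-1→XOO/OX./..O/.XX; (3,0)=-1→XOO/OX./.../OXX
ply 3, X at XOO/OXO/.../.XX | (2,0)=-1→XOO/OXO/X../.XX; (2,1)=+1→XOO/OXO/.X./.XX*; (2,2)=+1→XOO/OXO/..X/.XX; (3,0)=+1→XOO/OXO/.../XXX
ply 4: XOO/OXO/.X./.XX is terminal -1 (O); from .OO/OX./.../.XX depth 6

PV length from [.OO/OX./.../.XX]: 3 plies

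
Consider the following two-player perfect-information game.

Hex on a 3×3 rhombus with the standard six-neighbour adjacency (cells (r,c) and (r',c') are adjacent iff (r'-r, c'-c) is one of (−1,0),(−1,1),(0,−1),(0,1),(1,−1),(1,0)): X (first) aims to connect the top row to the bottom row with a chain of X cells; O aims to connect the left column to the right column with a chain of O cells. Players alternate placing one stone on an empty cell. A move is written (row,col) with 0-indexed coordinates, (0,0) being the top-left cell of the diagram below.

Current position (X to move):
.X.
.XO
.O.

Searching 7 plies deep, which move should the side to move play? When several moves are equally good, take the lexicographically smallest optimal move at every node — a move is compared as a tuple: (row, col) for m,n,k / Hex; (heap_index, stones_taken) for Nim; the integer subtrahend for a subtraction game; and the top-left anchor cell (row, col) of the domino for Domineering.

X's best at [.X./.XO/.O.]: (2,0)

ply 1, X at .X./.XO/.O. | (0,0)=-1→XX./.XO/.O.; (0,2)=-1→.XX/.XO/.O.; (1,0)=-1→.X./XXO/.O.; (2,0)=+1→.X./.XO/XO.*; (2,2)=-1→.X./.XO/.OX
ply 2: .X./.XO/XO. is terminal -1 (O); from .X./.XO/.O. depth 7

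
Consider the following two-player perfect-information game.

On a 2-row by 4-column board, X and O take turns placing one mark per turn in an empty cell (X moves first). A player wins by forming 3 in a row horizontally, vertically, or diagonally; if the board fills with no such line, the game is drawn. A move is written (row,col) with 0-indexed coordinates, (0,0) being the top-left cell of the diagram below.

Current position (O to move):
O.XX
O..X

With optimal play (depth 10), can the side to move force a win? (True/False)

[O.XX/O..X] O move#1: (0,1):+0/OOXX/O..X*, (1,1):-1/O.XX/OO.X, (1,2):-1/O.XX/O.OX
[OOXX/O..X] X move#2: (1,1):+0/OOXX/OX.X*, (1,2):+0/OOXX/O.XX
[OOXX/OX.X] O move#3: (1,2):+0/OOXX/OXOX*
[OOXX/OXOX] end (terminal +0, X#4); searched O.XX/O..X to 10

O winning at [O.XX/O..X]: False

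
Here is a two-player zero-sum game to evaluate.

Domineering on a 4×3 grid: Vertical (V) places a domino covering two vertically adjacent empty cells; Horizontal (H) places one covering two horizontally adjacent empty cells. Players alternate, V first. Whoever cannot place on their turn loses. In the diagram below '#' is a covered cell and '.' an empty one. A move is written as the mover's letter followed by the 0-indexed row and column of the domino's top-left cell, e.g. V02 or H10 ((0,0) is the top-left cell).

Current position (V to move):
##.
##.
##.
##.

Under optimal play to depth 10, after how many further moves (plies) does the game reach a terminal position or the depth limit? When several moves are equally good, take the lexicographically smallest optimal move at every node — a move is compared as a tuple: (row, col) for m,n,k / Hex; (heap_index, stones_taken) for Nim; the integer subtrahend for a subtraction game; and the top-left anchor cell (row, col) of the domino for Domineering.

PV length from [##./##./##./##.]: 1 ply

p1 V@[##./##./##./##.]: V02[###/###/##./##.]+1* V12[##./###/###/##.]+1 V22[##./##./###/###]+1
p2 H@[###/###/##./##.] terminal -1; root [##./##./##./##.] d10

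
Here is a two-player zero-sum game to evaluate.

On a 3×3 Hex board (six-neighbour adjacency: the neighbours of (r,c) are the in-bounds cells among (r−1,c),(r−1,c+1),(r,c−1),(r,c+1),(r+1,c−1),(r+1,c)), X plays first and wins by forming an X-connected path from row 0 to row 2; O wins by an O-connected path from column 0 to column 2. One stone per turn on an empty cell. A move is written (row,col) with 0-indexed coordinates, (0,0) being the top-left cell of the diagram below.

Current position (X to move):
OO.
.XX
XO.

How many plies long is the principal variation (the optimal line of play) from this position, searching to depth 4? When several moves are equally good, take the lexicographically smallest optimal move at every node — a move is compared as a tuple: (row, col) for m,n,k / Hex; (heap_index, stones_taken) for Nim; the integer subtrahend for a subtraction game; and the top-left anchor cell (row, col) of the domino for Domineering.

PV length from [OO./.XX/XO.]: 1 ply

[OO./.XX/XO.] X move#1: (0,2):+1/OOX/.XX/XO.*, (1,0):-1/OO./XXX/XO., (2,2):-1/OO./.XX/XOX
[OOX/.XX/XO.] end (terminal -1, O#2); searched OO./.XX/XO. to 4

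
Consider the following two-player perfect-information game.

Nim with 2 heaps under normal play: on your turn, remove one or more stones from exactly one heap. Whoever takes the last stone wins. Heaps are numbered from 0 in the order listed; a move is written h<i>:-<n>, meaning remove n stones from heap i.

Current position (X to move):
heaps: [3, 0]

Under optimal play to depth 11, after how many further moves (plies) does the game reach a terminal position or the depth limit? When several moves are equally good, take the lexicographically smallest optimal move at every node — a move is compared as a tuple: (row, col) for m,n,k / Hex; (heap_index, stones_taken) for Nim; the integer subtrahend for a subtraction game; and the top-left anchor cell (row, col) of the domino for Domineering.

PV length from [(3,0)]: 1 ply

p1 X@[(3,0)]: h0:-1[(2,0)]-1 h0:-2[(1,0)]-1 h0:-3[(0,0)]+1*
p2 O@[(0,0)] terminal -1; root [(3,0)] d11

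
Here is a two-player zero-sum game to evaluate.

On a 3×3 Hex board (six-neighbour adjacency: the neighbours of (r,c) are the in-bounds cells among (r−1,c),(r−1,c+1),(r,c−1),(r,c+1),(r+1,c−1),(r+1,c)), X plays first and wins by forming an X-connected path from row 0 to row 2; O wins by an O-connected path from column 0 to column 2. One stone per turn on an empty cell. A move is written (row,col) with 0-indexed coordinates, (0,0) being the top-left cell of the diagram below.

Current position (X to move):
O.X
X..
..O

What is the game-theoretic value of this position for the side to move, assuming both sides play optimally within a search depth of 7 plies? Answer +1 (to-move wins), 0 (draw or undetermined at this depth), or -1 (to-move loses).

value(O.X/X../..O, X) = +1

p1 X@[O.X/X../..O]: (0,1)[OXX/X../..O]+1* (1,1)[O.X/XX./..O]+1 (1,2)[O.X/X.X/..O]+1 (2,0)[O.X/X../X.O]+1 (2,1)[O.X/X../.XO]+1
p2 O@[OXX/X../..O]: (1,1)[OXX/XO./..O]-1* (1,2)[OXX/X.O/..O]-1 (2,0)[OXX/X../O.O]-1 (2,1)[OXX/X../.OO]-1
p3 X@[OXX/XO./..O]: (1,2)[OXX/XOX/..O]+1* (2,0)[OXX/XO./X.O]+1 (2,1)[OXX/XO./.XO]+1
p4 O@[OXX/XOX/..O]: (2,0)[OXX/XOX/O.O]-1* (2,1)[OXX/XOX/.OO]-1
p5 X@[OXX/XOX/O.O]: (2,1)[OXX/XOX/OXO]+1*
p6 O@[OXX/XOX/OXO] terminal -1; root [O.X/X../..O] d7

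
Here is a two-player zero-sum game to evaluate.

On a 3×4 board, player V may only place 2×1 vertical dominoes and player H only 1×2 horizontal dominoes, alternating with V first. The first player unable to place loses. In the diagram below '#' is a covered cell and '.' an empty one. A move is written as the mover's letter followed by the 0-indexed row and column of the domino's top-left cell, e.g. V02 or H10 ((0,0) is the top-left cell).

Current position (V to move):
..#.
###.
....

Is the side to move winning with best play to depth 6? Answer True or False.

V winning at [..#./###./....]: False

[..#./###./....] V move#1: V03:-1/..##/####/....*, V13:-1/..#./####/...#
[..##/####/....] H move#2: H00:+1/####/####/....*, H20:+1/..##/####/##.., H21:+1/..##/####/.##., H22:+1/..##/####/..##
[####/####/....] end (terminal -1, V#3); searched ..#./###./.... to 6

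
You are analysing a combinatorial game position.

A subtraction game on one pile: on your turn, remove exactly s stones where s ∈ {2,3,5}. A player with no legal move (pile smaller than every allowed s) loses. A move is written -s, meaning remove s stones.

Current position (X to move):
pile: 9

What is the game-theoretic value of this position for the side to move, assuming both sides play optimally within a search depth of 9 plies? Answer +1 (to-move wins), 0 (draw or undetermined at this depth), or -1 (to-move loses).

p1 X@[9]: -2[7]+1* -3[6]-1 -5[4]-1
p2 O@[7]: -2[5]-1* -3[4]-1 -5[2]-1
p3 X@[5]: -2[3]-1 -3[2]-1 -5[0]+1*
p4 O@[0] terminal -1; root [9] d9

value(9, X) = +1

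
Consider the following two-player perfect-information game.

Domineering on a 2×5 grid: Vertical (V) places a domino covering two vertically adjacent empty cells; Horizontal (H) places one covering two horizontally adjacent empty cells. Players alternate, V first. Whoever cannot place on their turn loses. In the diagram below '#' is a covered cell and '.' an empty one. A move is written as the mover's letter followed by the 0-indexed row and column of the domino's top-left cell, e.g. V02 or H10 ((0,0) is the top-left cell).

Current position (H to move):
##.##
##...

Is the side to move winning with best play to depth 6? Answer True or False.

H winning at [##.##/##...]: True

ply 1, H at ##.##/##... | H12=+1→##.##/####.*; H13=-1→##.##/##.##
ply 2: ##.##/####. is terminal -1 (V); from ##.##/##... depth 6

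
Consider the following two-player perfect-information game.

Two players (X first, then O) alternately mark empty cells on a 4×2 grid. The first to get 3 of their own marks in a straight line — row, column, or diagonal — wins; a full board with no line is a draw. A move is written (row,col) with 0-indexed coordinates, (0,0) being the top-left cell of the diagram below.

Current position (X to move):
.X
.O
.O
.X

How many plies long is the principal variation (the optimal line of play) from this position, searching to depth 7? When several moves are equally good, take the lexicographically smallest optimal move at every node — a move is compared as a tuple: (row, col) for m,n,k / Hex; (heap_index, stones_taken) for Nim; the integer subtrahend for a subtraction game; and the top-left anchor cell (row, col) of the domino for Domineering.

PV length from [.X/.O/.O/.X]: 4 plies

[.X/.O/.O/.X] X move#1: (0,0):+0/XX/.O/.O/.X*, (1,0):+0/.X/XO/.O/.X, (2,0):+0/.X/.O/XO/.X, (3,0):+0/.X/.O/.O/XX
[XX/.O/.O/.X] O move#2: (1,0):+0/XX/OO/.O/.X*, (2,0):+0/XX/.O/OO/.X, (3,0):+0/XX/.O/.O/OX
[XX/OO/.O/.X] X move#3: (2,0):+0/XX/OO/XO/.X*, (3,0):+0/XX/OO/.O/XX
[XX/OO/XO/.X] O move#4: (3,0):+0/XX/OO/XO/OX*
[XX/OO/XO/OX] end (terminal +0, X#5); searched .X/.O/.O/.X to 7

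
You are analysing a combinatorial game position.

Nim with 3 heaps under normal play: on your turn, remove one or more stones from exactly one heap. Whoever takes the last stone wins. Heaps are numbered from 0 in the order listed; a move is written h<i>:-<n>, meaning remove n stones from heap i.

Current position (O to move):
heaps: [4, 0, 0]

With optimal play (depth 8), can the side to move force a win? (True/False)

p1 O@[(4,0,0)]: h0:-1[(3,0,0)]-1 h0:-2[(2,0,0)]-1 h0:-3[(1,0,0)]-1 h0:-4[(0,0,0)]+1*
p2 X@[(0,0,0)] terminal -1; root [(4,0,0)] d8

O winning at [(4,0,0)]: True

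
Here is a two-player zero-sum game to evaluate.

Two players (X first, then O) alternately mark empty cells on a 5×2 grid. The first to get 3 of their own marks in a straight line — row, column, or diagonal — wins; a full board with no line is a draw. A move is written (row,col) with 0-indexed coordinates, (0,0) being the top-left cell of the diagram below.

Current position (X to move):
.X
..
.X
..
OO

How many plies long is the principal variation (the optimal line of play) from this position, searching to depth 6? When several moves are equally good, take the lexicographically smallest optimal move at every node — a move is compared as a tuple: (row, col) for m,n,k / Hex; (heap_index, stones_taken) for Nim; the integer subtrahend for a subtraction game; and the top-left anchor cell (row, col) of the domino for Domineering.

[.X/../.X/../OO] X move#1: (0,0):+0/XX/../.X/../OO, (1,0):+1/.X/X./.X/../OO*, (1,1):+1/.X/.X/.X/../OO, (2,0):+1/.X/../XX/../OO, (3,0):+0/.X/../.X/X./OO, (3,1):+0/.X/../.X/.X/OO
[.X/X./.X/../OO] O move#2: (0,0):-1/OX/X./.X/../OO*, (1,1):-1/.X/XO/.X/../OO, (2,0):-1/.X/X./OX/../OO, (3,0):-1/.X/X./.X/O./OO, (3,1):-1/.X/X./.X/.O/OO
[OX/X./.X/../OO] X move#3: (1,1):+1/OX/XX/.X/../OO*, (2,0):+1/OX/X./XX/../OO, (3,0):+1/OX/X./.X/X./OO, (3,1):+0/OX/X./.X/.X/OO
[OX/XX/.X/../OO] end (terminal -1, O#4); searched .X/../.X/../OO to 6

PV length from [.X/../.X/../OO]: 3 plies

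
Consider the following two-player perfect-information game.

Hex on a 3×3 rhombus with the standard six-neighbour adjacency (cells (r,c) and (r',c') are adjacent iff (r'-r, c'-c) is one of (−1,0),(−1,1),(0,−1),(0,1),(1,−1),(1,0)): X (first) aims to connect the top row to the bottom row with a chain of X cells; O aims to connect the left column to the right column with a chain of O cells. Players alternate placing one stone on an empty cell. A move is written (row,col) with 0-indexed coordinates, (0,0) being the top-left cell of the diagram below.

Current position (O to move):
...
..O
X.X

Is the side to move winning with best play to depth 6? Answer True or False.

p1 O@[.../..O/X.X]: (0,0)[O../..O/X.X]-1 (0,1)[.O./..O/X.X]+1* (0,2)[..O/..O/X.X]-1 (1,0)[.../O.O/X.X]-1 (1,1)[.../.OO/X.X]-1 (2,1)[.../..O/XOX]-1
p2 X@[.O./..O/X.X]: (0,0)[XO./..O/X.X]-1* (0,2)[.OX/..O/X.X]-1 (1,0)[.O./X.O/X.X]-1 (1,1)[.O./.XO/X.X]-1 (2,1)[.O./..O/XXX]-1
p3 O@[XO./..O/X.X]: (0,2)[XOO/..O/X.X]-1 (1,0)[XO./O.O/X.X]+1* (1,1)[XO./.OO/X.X]-1 (2,1)[XO./..O/XOX]-1
p4 X@[XO./O.O/X.X]: (0,2)[XOX/O.O/X.X]-1* (1,1)[XO./OXO/X.X]-1 (2,1)[XO./O.O/XXX]-1
p5 O@[XOX/O.O/X.X]: (1,1)[XOX/OOO/X.X]+1* (2,1)[XOX/O.O/XOX]-1
p6 X@[XOX/OOO/X.X] terminal -1; root [.../..O/X.X] d6

O winning at [.../..O/X.X]: True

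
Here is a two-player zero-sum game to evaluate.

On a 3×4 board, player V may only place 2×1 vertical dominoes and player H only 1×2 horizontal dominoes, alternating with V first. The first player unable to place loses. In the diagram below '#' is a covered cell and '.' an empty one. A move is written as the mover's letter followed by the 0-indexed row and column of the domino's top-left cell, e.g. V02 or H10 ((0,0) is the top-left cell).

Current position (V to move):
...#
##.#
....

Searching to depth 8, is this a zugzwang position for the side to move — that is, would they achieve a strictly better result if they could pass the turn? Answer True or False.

p1 V@[...#/##.#/....]: V02[..##/####/....]-1* V12[...#/####/..#.]-1
p2 H@[..##/####/....]: H00[####/####/....]+1* H20[..##/####/##..]+1 H21[..##/####/.##.]+1 H22[..##/####/..##]+1
p3 V@[####/####/....] terminal -1; root [...#/##.#/....] d8
suppose V passes — search the same position with H to move:
pass> p1 H@[...#/##.#/....]: H00[##.#/##.#/....]+1* H01[.###/##.#/....]+1 H20[...#/##.#/##..]+1 H21[...#/##.#/.##.]+1 H22[...#/##.#/..##]+1
pass> p2 V@[##.#/##.#/....]: V02[####/####/....]-1* V12[##.#/####/..#.]-1
pass> p3 H@[####/####/....]: H20[####/####/##..]+1* H21[####/####/.##.]+1 H22[####/####/..##]+1
pass> p4 V@[####/####/##..] terminal -1; root [...#/##.#/....] d8
for V: play -1, pass -1

zugzwang(...#/##.#/...., V) = False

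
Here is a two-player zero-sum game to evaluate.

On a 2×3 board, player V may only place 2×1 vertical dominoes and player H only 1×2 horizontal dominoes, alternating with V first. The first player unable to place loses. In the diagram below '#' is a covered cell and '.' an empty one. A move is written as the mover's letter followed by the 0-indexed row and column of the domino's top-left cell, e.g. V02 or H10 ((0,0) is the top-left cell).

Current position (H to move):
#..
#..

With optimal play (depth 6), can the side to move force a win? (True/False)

[#../#..] H move#1: H01:+1/###/#..*, H11:+1/#../###
[###/#..] end (terminal -1, V#2); searched #../#.. to 6

H winning at [#../#..]: True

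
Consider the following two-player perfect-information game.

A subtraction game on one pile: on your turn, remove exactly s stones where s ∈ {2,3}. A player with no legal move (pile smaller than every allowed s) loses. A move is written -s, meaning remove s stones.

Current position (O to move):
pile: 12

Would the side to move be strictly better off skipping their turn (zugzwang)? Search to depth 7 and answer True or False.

ply 1, O at 12 | -2=+1→10*; -3=-1→9
ply 2, X at 10 | -2=-1→8*; -3=-1→7
ply 3, O at 8 | -2=+1→6*; -3=+1→5
ply 4, X at 6 | -2=-1→4*; -3=-1→3
ply 5, O at 4 | -2=-1→2; -3=+1→1*
ply 6: 1 is terminal -1 (X); from 12 depth 7
pass branch (X moves first from the same position):
  | ply 1, X at 12 | -2=+1→10*; -3=-1→9
  | ply 2, O at 10 | -2=-1→8*; -3=-1→7
  | ply 3, X at 8 | -2=+1→6*; -3=+1→5
  | ply 4, O at 6 | -2=-1→4*; -3=-1→3
  | ply 5, X at 4 | -2=-1→2; -3=+1→1*
  | ply 6: 1 is terminal -1 (O); from 12 depth 7
O moving scores +1; O passing scores -1

zugzwang(12, O) = False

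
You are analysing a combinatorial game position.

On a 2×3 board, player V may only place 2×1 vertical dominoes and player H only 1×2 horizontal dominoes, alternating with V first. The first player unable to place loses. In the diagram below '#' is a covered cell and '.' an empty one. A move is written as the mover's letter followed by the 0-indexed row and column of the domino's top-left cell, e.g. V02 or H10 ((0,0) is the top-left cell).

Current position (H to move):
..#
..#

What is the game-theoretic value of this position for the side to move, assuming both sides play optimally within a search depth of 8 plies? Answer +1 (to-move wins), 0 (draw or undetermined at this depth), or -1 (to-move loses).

value(..#/..#, H) = +1

p1 H@[..#/..#]: H00[###/..#]+1* H10[..#/###]+1
p2 V@[###/..#] terminal -1; root [..#/..#] d8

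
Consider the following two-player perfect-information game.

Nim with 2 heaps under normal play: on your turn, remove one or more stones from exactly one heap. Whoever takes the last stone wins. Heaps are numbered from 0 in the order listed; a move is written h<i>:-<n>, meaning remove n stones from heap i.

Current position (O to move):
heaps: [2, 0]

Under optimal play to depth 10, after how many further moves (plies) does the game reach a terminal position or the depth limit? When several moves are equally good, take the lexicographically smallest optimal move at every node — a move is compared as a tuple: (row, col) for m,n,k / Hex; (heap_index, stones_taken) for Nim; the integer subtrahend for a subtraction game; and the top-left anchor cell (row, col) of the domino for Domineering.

[(2,0)] O move#1: h0:-1:-1/(1,0), h0:-2:+1/(0,0)*
[(0,0)] end (terminal -1, X#2); searched (2,0) to 10

PV length from [(2,0)]: 1 ply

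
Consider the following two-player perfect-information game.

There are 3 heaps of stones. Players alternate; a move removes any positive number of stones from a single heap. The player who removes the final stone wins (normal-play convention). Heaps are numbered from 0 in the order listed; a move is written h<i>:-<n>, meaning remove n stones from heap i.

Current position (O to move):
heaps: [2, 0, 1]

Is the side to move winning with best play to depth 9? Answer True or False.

p1 O@[(2,0,1)]: h0:-1[(1,0,1)]+1* h0:-2[(0,0,1)]-1 h2:-1[(2,0,0)]-1
p2 X@[(1,0,1)]: h0:-1[(0,0,1)]-1* h2:-1[(1,0,0)]-1
p3 O@[(0,0,1)]: h2:-1[(0,0,0)]+1*
p4 X@[(0,0,0)] terminal -1; root [(2,0,1)] d9

O winning at [(2,0,1)]: True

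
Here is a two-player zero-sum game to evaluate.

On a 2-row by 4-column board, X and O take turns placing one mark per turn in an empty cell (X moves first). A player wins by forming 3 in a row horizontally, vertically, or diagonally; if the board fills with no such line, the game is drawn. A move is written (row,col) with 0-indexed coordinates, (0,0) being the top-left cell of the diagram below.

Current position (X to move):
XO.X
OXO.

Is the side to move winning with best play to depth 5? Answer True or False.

X winning at [XO.X/OXO.]: False

[XO.X/OXO.] X move#1: (0,2):+0/XOXX/OXO.*, (1,3):+0/XO.X/OXOX
[XOXX/OXO.] O move#2: (1,3):+0/XOXX/OXOO*
[XOXX/OXOO] end (terminal +0, X#3); searched XO.X/OXO. to 5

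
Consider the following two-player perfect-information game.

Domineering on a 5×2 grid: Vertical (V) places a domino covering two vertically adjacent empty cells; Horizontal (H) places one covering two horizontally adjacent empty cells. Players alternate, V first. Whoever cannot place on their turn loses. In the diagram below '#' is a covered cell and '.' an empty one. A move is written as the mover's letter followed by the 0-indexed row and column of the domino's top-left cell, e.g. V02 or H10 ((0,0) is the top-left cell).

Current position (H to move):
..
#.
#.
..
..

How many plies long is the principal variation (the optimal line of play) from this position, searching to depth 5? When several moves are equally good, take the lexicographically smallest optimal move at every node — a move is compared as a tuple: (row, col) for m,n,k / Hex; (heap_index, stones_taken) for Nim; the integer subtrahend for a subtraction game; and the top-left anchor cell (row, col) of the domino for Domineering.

PV length from [../#./#./../..]: 3 plies

[../#./#./../..] H move#1: H00:-1/##/#./#./../.., H30:+1/../#./#./##/..*, H40:+1/../#./#./../##
[../#./#./##/..] V move#2: V01:-1/.#/##/#./##/..*, V11:-1/../##/##/##/..
[.#/##/#./##/..] H move#3: H40:+1/.#/##/#./##/##*
[.#/##/#./##/##] end (terminal -1, V#4); searched ../#./#./../.. to 5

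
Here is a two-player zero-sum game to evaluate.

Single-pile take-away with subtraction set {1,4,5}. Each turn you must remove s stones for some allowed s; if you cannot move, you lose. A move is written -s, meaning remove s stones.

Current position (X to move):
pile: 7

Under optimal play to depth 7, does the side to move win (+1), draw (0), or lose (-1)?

value(7, X) = +1

p1 X@[7]: -1[6]-1 -4[3]-1 -5[2]+1*
p2 O@[2]: -1[1]-1*
p3 X@[1]: -1[0]+1*
p4 O@[0] terminal -1; root [7] d7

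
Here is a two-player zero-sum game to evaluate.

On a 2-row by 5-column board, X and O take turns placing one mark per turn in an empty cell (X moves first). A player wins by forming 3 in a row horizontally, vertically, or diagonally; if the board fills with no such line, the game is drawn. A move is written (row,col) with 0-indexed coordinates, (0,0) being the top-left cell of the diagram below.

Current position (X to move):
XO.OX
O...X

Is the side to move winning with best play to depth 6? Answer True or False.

X winning at [XO.OX/O...X]: False

ply 1, X at XO.OX/O...X | (0,2)=+0→XOXOX/O...X*; (1,1)=-1→XO.OX/OX..X; (1,2)=-1→XO.OX/O.X.X; (1,3)=-1→XO.OX/O..XX
ply 2, O at XOXOX/O...X | (1,1)=+0→XOXOX/OO..X*; (1,2)=+0→XOXOX/O.O.X; (1,3)=+0→XOXOX/O..OX
ply 3, X at XOXOX/OO..X | (1,2)=+0→XOXOX/OOX.X*; (1,3)=-1→XOXOX/OO.XX
ply 4, O at XOXOX/OOX.X | (1,3)=+0→XOXOX/OOXOX*
ply 5: XOXOX/OOXOX is terminal +0 (X); from XO.OX/O...X depth 6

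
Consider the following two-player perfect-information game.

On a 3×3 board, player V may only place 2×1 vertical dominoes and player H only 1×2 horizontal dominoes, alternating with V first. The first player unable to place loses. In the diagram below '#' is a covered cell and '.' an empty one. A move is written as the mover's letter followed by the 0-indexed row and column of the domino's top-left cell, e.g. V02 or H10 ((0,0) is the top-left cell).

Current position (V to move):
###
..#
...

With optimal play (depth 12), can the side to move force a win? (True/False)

V winning at [###/..#/...]: True

p1 V@[###/..#/...]: V10[###/#.#/#..]-1 V11[###/.##/.#.]+1*
p2 H@[###/.##/.#.] terminal -1; root [###/..#/...] d12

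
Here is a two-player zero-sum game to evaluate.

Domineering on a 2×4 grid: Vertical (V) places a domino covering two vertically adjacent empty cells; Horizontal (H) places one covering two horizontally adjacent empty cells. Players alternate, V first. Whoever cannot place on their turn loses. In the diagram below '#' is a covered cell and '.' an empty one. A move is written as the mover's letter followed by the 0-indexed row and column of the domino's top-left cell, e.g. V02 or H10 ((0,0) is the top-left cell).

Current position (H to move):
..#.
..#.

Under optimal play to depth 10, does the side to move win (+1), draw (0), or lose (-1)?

value(..#./..#., H) = +1

p1 H@[..#./..#.]: H00[###./..#.]+1* H10[..#./###.]+1
p2 V@[###./..#.]: V03[####/..##]-1*
p3 H@[####/..##]: H10[####/####]+1*
p4 V@[####/####] terminal -1; root [..#./..#.] d10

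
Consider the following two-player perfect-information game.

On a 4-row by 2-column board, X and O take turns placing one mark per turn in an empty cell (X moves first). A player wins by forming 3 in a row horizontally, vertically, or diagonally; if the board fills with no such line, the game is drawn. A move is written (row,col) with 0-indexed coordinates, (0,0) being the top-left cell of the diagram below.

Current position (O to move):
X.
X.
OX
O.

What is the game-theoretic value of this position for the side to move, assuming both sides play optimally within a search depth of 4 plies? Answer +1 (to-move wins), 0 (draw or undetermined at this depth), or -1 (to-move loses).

value(X./X./OX/O., O) = 0

[X./X./OX/O.] O move#1: (0,1):+0/XO/X./OX/O.*, (1,1):+0/X./XO/OX/O., (3,1):+0/X./X./OX/OO
[XO/X./OX/O.] X move#2: (1,1):+0/XO/XX/OX/O.*, (3,1):+0/XO/X./OX/OX
[XO/XX/OX/O.] O move#3: (3,1):+0/XO/XX/OX/OO*
[XO/XX/OX/OO] end (terminal +0, X#4); searched X./X./OX/O. to 4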